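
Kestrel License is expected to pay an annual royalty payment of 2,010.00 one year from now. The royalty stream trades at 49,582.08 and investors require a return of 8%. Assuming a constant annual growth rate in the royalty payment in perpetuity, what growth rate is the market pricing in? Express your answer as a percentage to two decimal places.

P = D₁/(r−g) ⇒ g = r − D₁/P = 0.08 − 2,010.00/49,582.08 = 0.039461

3.95%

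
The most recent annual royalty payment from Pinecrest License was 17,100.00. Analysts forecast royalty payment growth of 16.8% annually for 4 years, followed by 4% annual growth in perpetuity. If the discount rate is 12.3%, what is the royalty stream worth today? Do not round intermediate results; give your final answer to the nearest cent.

D_1 = 19972.80000
D_2 = 23328.23040
D_3 = 27247.37311
D_4 = 31824.93179
Terminal value at year 4: TV = D_4×(1+g_2)/(r−g_2) = 33097.92906/0.083 = 398770.22965
P_0 = D_1/(1+r)^1 + D_2/(1+r)^2 + D_3/(1+r)^3 + D_4/(1+r)^4 + TV/(1+r)^4
    = 17785.21817 + 18497.89387 + 19239.12737 + 20010.06302 + 250728.50051 = 326260.80295

326260.80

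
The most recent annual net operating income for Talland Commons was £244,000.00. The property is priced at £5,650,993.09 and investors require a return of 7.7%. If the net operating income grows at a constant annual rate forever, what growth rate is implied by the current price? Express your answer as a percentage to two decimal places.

P = D₀(1+g)/(r−g) ⇒ P(r−g) = D₀(1+g) ⇒ g(P+D₀) = P·r − D₀
g = (P·r − D₀)/(P + D₀) = (£5,650,993.09×0.077 − £244,000.00) / (£5,650,993.09 + £244,000.00) = 0.032422

3.24%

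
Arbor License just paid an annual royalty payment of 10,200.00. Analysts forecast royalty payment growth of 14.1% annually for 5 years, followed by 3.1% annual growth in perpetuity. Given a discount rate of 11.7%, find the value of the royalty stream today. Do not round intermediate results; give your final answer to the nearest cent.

190378.02

D_1 = 11638.20000
D_2 = 13279.18620
D_3 = 15151.55145
D_4 = 17287.92021
D_5 = 19725.51696
Terminal value at year 5: TV = D_5×(1+g_2)/(r−g_2) = 20337.00798/0.086 = 236476.83703
P_0 = D_1/(1+r)^1 + D_2/(1+r)^2 + D_3/(1+r)^3 + D_4/(1+r)^4 + D_5/(1+r)^5 + TV/(1+r)^5
    = 10419.15846 + 10643.02579 + 10871.70315 + 11105.29391 + 11343.90363 + 135994.93767 = 190378.02260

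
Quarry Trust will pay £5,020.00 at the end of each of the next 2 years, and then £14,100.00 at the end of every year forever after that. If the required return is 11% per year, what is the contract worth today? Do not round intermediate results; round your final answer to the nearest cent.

£112632.11

PV of 2-year annuity: £5,020.00 × [1 − (1+0.11)^−2] / 0.11 = 8596.86714
Perpetuity value at year 2: £14,100.00 / 0.11 = 128181.81818
PV of perpetuity: 128181.81818 / (1+0.11)^2 = 104035.23917
Total PV = 8596.86714 + 104035.23917 = 112632.10631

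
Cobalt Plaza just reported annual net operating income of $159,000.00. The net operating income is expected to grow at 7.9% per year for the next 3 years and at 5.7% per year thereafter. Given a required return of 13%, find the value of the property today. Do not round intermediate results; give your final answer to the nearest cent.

D_1 = 171561.00000
D_2 = 185114.31900
D_3 = 199738.35020
Terminal value at year 3: TV = D_3×(1+g_2)/(r−g_2) = 211123.43616/0.073 = 2892101.86524
P_0 = D_1/(1+r)^1 + D_2/(1+r)^2 + D_3/(1+r)^3 + TV/(1+r)^3
    = 151823.89381 + 144971.66497 + 138428.69602 + 2004371.66703 = 2439595.92182

$2439595.92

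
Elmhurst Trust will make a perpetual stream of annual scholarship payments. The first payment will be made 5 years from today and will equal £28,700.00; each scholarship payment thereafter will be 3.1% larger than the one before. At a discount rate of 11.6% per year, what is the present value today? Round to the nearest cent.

Value at end of year 4: C₁ / (r − g) = £28,700.00 / (0.116 − 0.031) = £337,647.0588
Discount to today: PV = £337,647.0588 / (1 + 0.116)^4 = £337,647.0588 / 1.551161 = £217,673.82

£217673.82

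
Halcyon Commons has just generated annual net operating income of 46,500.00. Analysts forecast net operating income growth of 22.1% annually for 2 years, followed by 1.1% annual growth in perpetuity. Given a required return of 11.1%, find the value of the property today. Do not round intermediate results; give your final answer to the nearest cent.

D_1 = 56776.50000
D_2 = 69324.10650
Terminal value at year 2: TV = D_2×(1+g_2)/(r−g_2) = 70086.67167/0.1 = 700866.71671
P_0 = D_1/(1+r)^1 + D_2/(1+r)^2 + TV/(1+r)^2
    = 51103.96040 + 56163.75846 + 567815.59798 = 675083.31683

675083.32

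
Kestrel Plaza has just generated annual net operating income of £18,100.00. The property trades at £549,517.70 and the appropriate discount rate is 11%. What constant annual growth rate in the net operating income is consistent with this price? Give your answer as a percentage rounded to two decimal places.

7.46%

P = D₀(1+g)/(r−g) ⇒ P(r−g) = D₀(1+g) ⇒ g(P+D₀) = P·r − D₀
g = (P·r − D₀)/(P + D₀) = (£549,517.70×0.11 − £18,100.00) / (£549,517.70 + £18,100.00) = 0.074605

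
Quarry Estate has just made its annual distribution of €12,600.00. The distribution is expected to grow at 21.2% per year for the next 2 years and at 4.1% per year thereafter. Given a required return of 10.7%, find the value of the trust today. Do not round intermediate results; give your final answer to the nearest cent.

D_1 = 15271.20000
D_2 = 18508.69440
Terminal value at year 2: TV = D_2×(1+g_2)/(r−g_2) = 19267.55087/0.066 = 291932.58895
P_0 = D_1/(1+r)^1 + D_2/(1+r)^2 + TV/(1+r)^2
    = 13795.12195 + 15103.60235 + 238225.00075 = 267123.72506

€267123.73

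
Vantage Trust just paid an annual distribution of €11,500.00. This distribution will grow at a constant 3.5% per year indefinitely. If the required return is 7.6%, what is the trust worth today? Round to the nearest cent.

€290304.88

D₁ = D₀ × (1 + g) = €11,500.00 × 1.035 = €11,902.5000
Growing perpetuity: P = D₁ / (r − g) = €11,902.5000 / (0.076 − 0.035) = €290,304.88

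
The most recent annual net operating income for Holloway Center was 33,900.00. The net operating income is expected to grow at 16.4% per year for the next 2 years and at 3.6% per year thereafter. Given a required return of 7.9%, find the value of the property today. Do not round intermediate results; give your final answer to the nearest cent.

1026526.22

D_1 = 39459.60000
D_2 = 45930.97440
Terminal value at year 2: TV = D_2×(1+g_2)/(r−g_2) = 47584.48948/0.043 = 1106616.03438
P_0 = D_1/(1+r)^1 + D_2/(1+r)^2 + TV/(1+r)^2
    = 36570.52827 + 39451.43179 + 950504.26362 = 1026526.22368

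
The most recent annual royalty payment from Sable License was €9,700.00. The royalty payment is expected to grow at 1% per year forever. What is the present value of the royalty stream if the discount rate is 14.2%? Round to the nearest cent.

€74219.70

D₁ = D₀ × (1 + g) = €9,700.00 × 1.01 = €9,797.0000
Growing perpetuity: P = D₁ / (r − g) = €9,797.0000 / (0.142 − 0.01) = €74,219.70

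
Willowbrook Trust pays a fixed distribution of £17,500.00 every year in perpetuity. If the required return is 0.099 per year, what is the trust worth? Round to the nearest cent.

Level perpetuity: PV = C / r = £17,500.00 / 0.099 = £176,767.68

£176767.68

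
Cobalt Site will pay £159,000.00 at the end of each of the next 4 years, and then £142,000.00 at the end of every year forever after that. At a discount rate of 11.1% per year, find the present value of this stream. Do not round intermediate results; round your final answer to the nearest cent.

£1331908.45

PV of 4-year annuity: £159,000.00 × [1 − (1+0.111)^−4] / 0.111 = 492237.49195
Perpetuity value at year 4: £142,000.00 / 0.111 = 1279279.27928
PV of perpetuity: 1279279.27928 / (1+0.111)^4 = 839670.95314
Total PV = 492237.49195 + 839670.95314 = 1331908.44508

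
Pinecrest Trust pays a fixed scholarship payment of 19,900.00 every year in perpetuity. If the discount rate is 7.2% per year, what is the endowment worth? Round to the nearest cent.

276388.89

Level perpetuity: PV = C / r = 19,900.00 / 0.072 = 276,388.89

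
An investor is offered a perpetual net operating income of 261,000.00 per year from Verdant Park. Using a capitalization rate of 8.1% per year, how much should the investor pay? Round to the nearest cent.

Level perpetuity: PV = C / r = 261,000.00 / 0.081 = 3,222,222.22

3222222.22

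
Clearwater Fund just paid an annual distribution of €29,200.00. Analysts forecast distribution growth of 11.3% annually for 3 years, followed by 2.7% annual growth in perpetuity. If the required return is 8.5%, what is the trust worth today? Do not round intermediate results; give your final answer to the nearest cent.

D_1 = 32499.60000
D_2 = 36172.05480
D_3 = 40259.49699
Terminal value at year 3: TV = D_3×(1+g_2)/(r−g_2) = 41346.50341/0.058 = 712870.74847
P_0 = D_1/(1+r)^1 + D_2/(1+r)^2 + D_3/(1+r)^3 + TV/(1+r)^3
    = 29953.54839 + 30726.54318 + 31519.48623 + 558112.28211 = 650311.85992

€650311.86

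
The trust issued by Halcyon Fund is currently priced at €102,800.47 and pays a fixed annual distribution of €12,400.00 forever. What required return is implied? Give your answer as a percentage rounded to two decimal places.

12.06%

P = C/r ⇒ r = C/P = €12,400.00/€102,800.47 = 0.120622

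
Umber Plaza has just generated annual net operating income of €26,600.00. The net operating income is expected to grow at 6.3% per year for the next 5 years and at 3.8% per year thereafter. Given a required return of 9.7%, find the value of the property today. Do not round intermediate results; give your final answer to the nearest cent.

D_1 = 28275.80000
D_2 = 30057.17540
D_3 = 31950.77745
D_4 = 33963.67643
D_5 = 36103.38804
Terminal value at year 5: TV = D_5×(1+g_2)/(r−g_2) = 37475.31679/0.059 = 635174.86085
P_0 = D_1/(1+r)^1 + D_2/(1+r)^2 + D_3/(1+r)^3 + D_4/(1+r)^4 + D_5/(1+r)^5 + TV/(1+r)^5
    = 25775.56974 + 24976.69155 + 24202.57349 + 23452.44815 + 22725.57191 + 399815.99387 = 520948.84869

€520948.85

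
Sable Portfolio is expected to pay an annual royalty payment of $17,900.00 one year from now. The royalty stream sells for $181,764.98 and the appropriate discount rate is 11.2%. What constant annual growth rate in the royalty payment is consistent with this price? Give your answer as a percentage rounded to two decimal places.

P = D₁/(r−g) ⇒ g = r − D₁/P = 0.112 − $17,900.00/$181,764.98 = 0.013521

1.35%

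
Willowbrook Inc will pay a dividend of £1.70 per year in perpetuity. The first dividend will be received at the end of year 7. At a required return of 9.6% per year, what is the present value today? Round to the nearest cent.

Value at end of year 6: C / r = £1.70 / 0.096 = £17.7083
Discount to today: PV = £17.7083 / (1 + 0.096)^6 = £17.7083 / 1.733258 = £10.22

£10.22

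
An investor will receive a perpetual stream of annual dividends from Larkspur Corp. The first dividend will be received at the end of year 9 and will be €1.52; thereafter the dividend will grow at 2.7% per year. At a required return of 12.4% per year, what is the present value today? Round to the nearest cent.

€6.15

Value at end of year 8: C₁ / (r − g) = €1.52 / (0.124 − 0.027) = €15.6701
Discount to today: PV = €15.6701 / (1 + 0.124)^8 = €15.6701 / 2.547596 = €6.15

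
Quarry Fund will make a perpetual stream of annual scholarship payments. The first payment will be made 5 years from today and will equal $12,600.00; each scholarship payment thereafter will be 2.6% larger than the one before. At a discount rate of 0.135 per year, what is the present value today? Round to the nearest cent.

$69656.33

Value at end of year 4: C₁ / (r − g) = $12,600.00 / (0.135 − 0.026) = $115,596.3303
Discount to today: PV = $115,596.3303 / (1 + 0.135)^4 = $115,596.3303 / 1.659524 = $69,656.33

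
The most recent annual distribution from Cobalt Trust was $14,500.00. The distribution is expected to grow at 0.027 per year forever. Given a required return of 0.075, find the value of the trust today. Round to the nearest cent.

$310239.58

D₁ = D₀ × (1 + g) = $14,500.00 × 1.027 = $14,891.5000
Growing perpetuity: P = D₁ / (r − g) = $14,891.5000 / (0.075 − 0.027) = $310,239.58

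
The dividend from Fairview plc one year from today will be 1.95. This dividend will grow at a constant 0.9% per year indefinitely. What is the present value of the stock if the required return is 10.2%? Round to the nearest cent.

20.97

Growing perpetuity: P = D₁ / (r − g) = 1.9500 / (0.102 − 0.009) = 20.97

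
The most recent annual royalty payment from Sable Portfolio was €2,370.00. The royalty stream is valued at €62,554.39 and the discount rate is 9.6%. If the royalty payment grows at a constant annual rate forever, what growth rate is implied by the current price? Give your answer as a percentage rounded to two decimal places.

P = D₀(1+g)/(r−g) ⇒ P(r−g) = D₀(1+g) ⇒ g(P+D₀) = P·r − D₀
g = (P·r − D₀)/(P + D₀) = (€62,554.39×0.096 − €2,370.00) / (€62,554.39 + €2,370.00) = 0.055992

5.60%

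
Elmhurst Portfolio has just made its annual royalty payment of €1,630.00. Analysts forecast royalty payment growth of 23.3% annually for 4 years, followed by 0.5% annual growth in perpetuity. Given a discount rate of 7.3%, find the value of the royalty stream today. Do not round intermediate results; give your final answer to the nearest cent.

€51345.56

D_1 = 2009.79000
D_2 = 2478.07107
D_3 = 3055.46163
D_4 = 3767.38419
Terminal value at year 4: TV = D_4×(1+g_2)/(r−g_2) = 3786.22111/0.068 = 55679.72220
P_0 = D_1/(1+r)^1 + D_2/(1+r)^2 + D_3/(1+r)^3 + D_4/(1+r)^4 + TV/(1+r)^4
    = 1873.05685 + 2152.35703 + 2473.30496 + 2842.11092 + 42004.72753 = 51345.55729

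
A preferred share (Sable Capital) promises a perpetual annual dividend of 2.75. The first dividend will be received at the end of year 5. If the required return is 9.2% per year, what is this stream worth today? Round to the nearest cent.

21.02

Value at end of year 4: C / r = 2.75 / 0.092 = 29.8913
Discount to today: PV = 29.8913 / (1 + 0.092)^4 = 29.8913 / 1.421970 = 21.02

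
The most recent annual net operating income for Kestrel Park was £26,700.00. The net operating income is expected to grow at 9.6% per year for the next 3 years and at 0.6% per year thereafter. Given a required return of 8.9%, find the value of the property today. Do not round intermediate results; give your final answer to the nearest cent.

£411031.78

D_1 = 29263.20000
D_2 = 32072.46720
D_3 = 35151.42405
Terminal value at year 3: TV = D_3×(1+g_2)/(r−g_2) = 35362.33260/0.083 = 426052.19995
P_0 = D_1/(1+r)^1 + D_2/(1+r)^2 + D_3/(1+r)^3 + TV/(1+r)^3
    = 26871.62534 + 27044.35388 + 27218.19270 + 329897.61277 = 411031.78470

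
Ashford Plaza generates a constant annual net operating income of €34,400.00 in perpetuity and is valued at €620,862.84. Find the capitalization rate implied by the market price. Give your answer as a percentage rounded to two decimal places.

P = C/r ⇒ r = C/P = €34,400.00/€620,862.84 = 0.055407

5.54%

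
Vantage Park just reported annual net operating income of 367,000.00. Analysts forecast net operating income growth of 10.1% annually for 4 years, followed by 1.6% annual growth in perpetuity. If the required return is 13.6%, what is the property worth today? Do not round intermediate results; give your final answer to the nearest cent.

4100023.78

D_1 = 404067.00000
D_2 = 444877.76700
D_3 = 489810.42147
D_4 = 539281.27404
Terminal value at year 4: TV = D_4×(1+g_2)/(r−g_2) = 547909.77442/0.12 = 4565914.78683
P_0 = D_1/(1+r)^1 + D_2/(1+r)^2 + D_3/(1+r)^3 + D_4/(1+r)^4 + TV/(1+r)^4
    = 355692.78169 + 344733.93718 + 334112.73313 + 323818.76688 + 2741665.55961 = 4100023.77851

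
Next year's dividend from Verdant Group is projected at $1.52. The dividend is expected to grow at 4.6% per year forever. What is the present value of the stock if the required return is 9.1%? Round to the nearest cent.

Growing perpetuity: P = D₁ / (r − g) = $1.5200 / (0.091 − 0.046) = $33.78

$33.78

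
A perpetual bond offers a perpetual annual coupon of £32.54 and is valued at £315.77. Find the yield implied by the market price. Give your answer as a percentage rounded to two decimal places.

10.30%

P = C/r ⇒ r = C/P = £32.54/£315.77 = 0.103050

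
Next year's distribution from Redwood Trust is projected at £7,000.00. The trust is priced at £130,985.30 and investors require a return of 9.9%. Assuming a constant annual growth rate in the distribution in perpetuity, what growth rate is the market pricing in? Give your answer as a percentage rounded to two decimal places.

P = D₁/(r−g) ⇒ g = r − D₁/P = 0.099 − £7,000.00/£130,985.30 = 0.045559

4.56%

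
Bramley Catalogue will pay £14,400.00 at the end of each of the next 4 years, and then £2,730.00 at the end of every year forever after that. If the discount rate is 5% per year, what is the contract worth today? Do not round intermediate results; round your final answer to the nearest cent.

PV of 4-year annuity: £14,400.00 × [1 − (1+0.05)^−4] / 0.05 = 51061.68726
Perpetuity value at year 4: £2,730.00 / 0.05 = 54600.00000
PV of perpetuity: 54600.00000 / (1+0.05)^4 = 44919.55512
Total PV = 51061.68726 + 44919.55512 = 95981.24238

£95981.24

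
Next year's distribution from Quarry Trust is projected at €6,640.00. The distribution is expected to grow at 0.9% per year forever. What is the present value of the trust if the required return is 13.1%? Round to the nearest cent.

€54426.23

Growing perpetuity: P = D₁ / (r − g) = €6,640.0000 / (0.131 − 0.009) = €54,426.23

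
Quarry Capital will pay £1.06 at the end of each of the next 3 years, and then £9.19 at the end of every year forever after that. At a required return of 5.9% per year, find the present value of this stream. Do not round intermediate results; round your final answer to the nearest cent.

£133.99

PV of 3-year annuity: £1.06 × [1 − (1+0.059)^−3] / 0.059 = 2.83864
Perpetuity value at year 3: £9.19 / 0.059 = 155.76271
PV of perpetuity: 155.76271 / (1+0.059)^3 = 131.15221
Total PV = 2.83864 + 131.15221 = 133.99085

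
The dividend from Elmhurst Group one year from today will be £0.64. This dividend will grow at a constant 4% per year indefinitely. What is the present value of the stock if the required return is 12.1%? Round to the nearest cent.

Growing perpetuity: P = D₁ / (r − g) = £0.6400 / (0.121 − 0.04) = £7.90

£7.90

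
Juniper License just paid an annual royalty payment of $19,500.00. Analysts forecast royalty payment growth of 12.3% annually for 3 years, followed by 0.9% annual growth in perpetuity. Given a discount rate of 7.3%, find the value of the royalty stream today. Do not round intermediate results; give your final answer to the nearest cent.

$416563.93

D_1 = 21898.50000
D_2 = 24592.01550
D_3 = 27616.83341
Terminal value at year 3: TV = D_3×(1+g_2)/(r−g_2) = 27865.38491/0.064 = 435396.63917
P_0 = D_1/(1+r)^1 + D_2/(1+r)^2 + D_3/(1+r)^3 + TV/(1+r)^3
    = 20408.66729 + 21359.67695 + 22355.00206 + 352440.57937 = 416563.92567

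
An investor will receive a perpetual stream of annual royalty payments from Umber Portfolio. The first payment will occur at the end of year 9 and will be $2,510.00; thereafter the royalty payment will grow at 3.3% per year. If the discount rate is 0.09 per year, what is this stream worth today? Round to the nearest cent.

$22099.73

Value at end of year 8: C₁ / (r − g) = $2,510.00 / (0.09 − 0.033) = $44,035.0877
Discount to today: PV = $44,035.0877 / (1 + 0.09)^8 = $44,035.0877 / 1.992563 = $22,099.73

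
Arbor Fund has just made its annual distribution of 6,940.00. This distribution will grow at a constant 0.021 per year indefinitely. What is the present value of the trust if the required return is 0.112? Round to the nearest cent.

77865.27

D₁ = D₀ × (1 + g) = 6,940.00 × 1.021 = 7,085.7400
Growing perpetuity: P = D₁ / (r − g) = 7,085.7400 / (0.112 − 0.021) = 77,865.27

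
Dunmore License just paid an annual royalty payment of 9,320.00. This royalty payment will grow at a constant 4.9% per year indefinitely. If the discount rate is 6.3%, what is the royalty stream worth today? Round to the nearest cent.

698334.29

D₁ = D₀ × (1 + g) = 9,320.00 × 1.049 = 9,776.6800
Growing perpetuity: P = D₁ / (r − g) = 9,776.6800 / (0.063 − 0.049) = 698,334.29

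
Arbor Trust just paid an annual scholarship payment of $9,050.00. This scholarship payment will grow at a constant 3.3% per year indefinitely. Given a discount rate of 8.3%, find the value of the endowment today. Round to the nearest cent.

$186973.00

D₁ = D₀ × (1 + g) = $9,050.00 × 1.033 = $9,348.6500
Growing perpetuity: P = D₁ / (r − g) = $9,348.6500 / (0.083 − 0.033) = $186,973.00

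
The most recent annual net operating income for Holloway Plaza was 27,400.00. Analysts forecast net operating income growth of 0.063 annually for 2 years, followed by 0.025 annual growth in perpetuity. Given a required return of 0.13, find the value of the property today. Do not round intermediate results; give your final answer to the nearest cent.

D_1 = 29126.20000
D_2 = 30961.15060
Terminal value at year 2: TV = D_2×(1+g_2)/(r−g_2) = 31735.17936/0.105 = 302239.80348
P_0 = D_1/(1+r)^1 + D_2/(1+r)^2 + TV/(1+r)^2
    = 25775.39823 + 24247.12241 + 236698.09968 = 286720.62031

286720.62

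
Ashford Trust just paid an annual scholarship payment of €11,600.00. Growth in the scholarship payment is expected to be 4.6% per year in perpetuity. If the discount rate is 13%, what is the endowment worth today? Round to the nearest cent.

D₁ = D₀ × (1 + g) = €11,600.00 × 1.046 = €12,133.6000
Growing perpetuity: P = D₁ / (r − g) = €12,133.6000 / (0.13 − 0.046) = €144,447.62

€144447.62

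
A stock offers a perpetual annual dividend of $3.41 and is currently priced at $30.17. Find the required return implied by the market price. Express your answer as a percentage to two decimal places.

P = C/r ⇒ r = C/P = $3.41/$30.17 = 0.113026

11.30%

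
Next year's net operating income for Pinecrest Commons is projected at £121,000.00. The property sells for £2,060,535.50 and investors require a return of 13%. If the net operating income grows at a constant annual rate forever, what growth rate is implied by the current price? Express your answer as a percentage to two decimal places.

P = D₁/(r−g) ⇒ g = r − D₁/P = 0.13 − £121,000.00/£2,060,535.50 = 0.071277

7.13%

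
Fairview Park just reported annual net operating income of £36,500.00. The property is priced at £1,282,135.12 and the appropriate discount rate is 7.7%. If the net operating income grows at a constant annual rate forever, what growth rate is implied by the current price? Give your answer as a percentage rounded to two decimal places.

4.72%

P = D₀(1+g)/(r−g) ⇒ P(r−g) = D₀(1+g) ⇒ g(P+D₀) = P·r − D₀
g = (P·r − D₀)/(P + D₀) = (£1,282,135.12×0.077 − £36,500.00) / (£1,282,135.12 + £36,500.00) = 0.047188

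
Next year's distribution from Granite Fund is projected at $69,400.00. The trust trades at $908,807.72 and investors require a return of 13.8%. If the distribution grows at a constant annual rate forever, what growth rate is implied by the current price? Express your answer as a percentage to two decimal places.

6.16%

P = D₁/(r−g) ⇒ g = r − D₁/P = 0.138 − $69,400.00/$908,807.72 = 0.061636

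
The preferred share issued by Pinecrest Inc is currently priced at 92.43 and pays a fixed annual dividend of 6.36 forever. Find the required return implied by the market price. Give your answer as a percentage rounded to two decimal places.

P = C/r ⇒ r = C/P = 6.36/92.43 = 0.068809

6.88%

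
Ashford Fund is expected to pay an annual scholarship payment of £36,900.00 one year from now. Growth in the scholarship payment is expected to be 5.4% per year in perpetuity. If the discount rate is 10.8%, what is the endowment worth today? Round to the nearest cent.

Growing perpetuity: P = D₁ / (r − g) = £36,900.0000 / (0.108 − 0.054) = £683,333.33

£683333.33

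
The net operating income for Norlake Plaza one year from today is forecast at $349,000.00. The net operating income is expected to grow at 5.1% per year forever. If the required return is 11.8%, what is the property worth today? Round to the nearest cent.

Growing perpetuity: P = D₁ / (r − g) = $349,000.0000 / (0.118 − 0.051) = $5,208,955.22

$5208955.22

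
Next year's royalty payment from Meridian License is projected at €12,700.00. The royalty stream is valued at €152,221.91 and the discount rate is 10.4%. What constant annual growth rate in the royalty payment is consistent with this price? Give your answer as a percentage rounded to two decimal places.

P = D₁/(r−g) ⇒ g = r − D₁/P = 0.104 − €12,700.00/€152,221.91 = 0.020569

2.06%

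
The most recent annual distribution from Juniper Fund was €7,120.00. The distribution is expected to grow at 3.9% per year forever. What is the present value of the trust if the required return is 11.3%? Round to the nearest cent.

€99968.65

D₁ = D₀ × (1 + g) = €7,120.00 × 1.039 = €7,397.6800
Growing perpetuity: P = D₁ / (r − g) = €7,397.6800 / (0.113 − 0.039) = €99,968.65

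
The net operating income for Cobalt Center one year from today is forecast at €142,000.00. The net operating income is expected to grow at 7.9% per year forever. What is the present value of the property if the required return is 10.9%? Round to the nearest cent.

Growing perpetuity: P = D₁ / (r − g) = €142,000.0000 / (0.109 − 0.079) = €4,733,333.33

€4733333.33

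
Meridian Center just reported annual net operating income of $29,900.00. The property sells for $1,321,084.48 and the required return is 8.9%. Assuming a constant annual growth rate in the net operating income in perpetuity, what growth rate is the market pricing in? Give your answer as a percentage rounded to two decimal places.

P = D₀(1+g)/(r−g) ⇒ P(r−g) = D₀(1+g) ⇒ g(P+D₀) = P·r − D₀
g = (P·r − D₀)/(P + D₀) = ($1,321,084.48×0.089 − $29,900.00) / ($1,321,084.48 + $29,900.00) = 0.064898

6.49%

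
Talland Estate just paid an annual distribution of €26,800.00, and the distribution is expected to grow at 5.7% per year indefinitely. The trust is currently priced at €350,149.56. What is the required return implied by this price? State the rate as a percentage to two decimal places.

13.79%

D₁ = €26,800.00 × 1.057 = €28,327.6000
P = D₁/(r − g) ⇒ r = D₁/P + g = €28,327.6000/€350,149.56 + 0.057 = 0.080901 + 0.057 = 0.137901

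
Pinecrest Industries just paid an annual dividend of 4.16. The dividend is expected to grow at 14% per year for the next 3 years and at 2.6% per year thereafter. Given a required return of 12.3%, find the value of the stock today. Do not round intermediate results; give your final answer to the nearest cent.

D_1 = 4.74240
D_2 = 5.40634
D_3 = 6.16322
Terminal value at year 3: TV = D_3×(1+g_2)/(r−g_2) = 6.32347/0.097 = 65.19038
P_0 = D_1/(1+r)^1 + D_2/(1+r)^2 + D_3/(1+r)^3 + TV/(1+r)^3
    = 4.22297 + 4.28690 + 4.35180 + 46.03035 = 58.89202

58.89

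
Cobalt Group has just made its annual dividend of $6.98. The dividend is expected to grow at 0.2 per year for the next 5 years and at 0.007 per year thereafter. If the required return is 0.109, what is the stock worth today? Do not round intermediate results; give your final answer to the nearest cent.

D_1 = 8.37600
D_2 = 10.05120
D_3 = 12.06144
D_4 = 14.47373
D_5 = 17.36847
Terminal value at year 5: TV = D_5×(1+g_2)/(r−g_2) = 17.49005/0.102 = 171.47111
P_0 = D_1/(1+r)^1 + D_2/(1+r)^2 + D_3/(1+r)^3 + D_4/(1+r)^4 + D_5/(1+r)^5 + TV/(1+r)^5
    = 7.55275 + 8.17250 + 8.84310 + 9.56873 + 10.35390 + 102.21937 = 146.71035

$146.71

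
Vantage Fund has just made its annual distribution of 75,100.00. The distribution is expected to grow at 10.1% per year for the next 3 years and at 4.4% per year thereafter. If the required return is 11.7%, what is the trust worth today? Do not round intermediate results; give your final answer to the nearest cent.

1247444.21

D_1 = 82685.10000
D_2 = 91036.29510
D_3 = 100230.96091
Terminal value at year 3: TV = D_3×(1+g_2)/(r−g_2) = 104641.12318/0.073 = 1433440.04363
P_0 = D_1/(1+r)^1 + D_2/(1+r)^2 + D_3/(1+r)^3 + TV/(1+r)^3
    = 74024.26141 + 72963.93180 + 71918.79043 + 1028537.22202 = 1247444.20566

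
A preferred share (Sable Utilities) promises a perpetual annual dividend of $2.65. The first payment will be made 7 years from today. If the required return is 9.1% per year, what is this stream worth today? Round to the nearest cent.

$17.27

Value at end of year 6: C / r = $2.65 / 0.091 = $29.1209
Discount to today: PV = $29.1209 / (1 + 0.091)^6 = $29.1209 / 1.686353 = $17.27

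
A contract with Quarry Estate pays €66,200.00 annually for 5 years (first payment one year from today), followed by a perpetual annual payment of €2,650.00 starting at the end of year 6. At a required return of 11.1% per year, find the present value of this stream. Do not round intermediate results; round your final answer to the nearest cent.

PV of 5-year annuity: €66,200.00 × [1 − (1+0.111)^−5] / 0.111 = 244054.15240
Perpetuity value at year 5: €2,650.00 / 0.111 = 23873.87387
PV of perpetuity: 23873.87387 / (1+0.111)^5 = 14104.33454
Total PV = 244054.15240 + 14104.33454 = 258158.48694

€258158.49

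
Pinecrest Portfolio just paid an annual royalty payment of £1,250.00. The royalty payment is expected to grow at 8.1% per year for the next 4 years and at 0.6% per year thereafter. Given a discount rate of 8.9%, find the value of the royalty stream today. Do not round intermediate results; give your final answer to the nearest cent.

£19619.13

D_1 = 1351.25000
D_2 = 1460.70125
D_3 = 1579.01805
D_4 = 1706.91851
Terminal value at year 4: TV = D_4×(1+g_2)/(r−g_2) = 1717.16002/0.083 = 20688.67499
P_0 = D_1/(1+r)^1 + D_2/(1+r)^2 + D_3/(1+r)^3 + D_4/(1+r)^4 + TV/(1+r)^4
    = 1240.81726 + 1231.70199 + 1222.65367 + 1213.67182 + 14710.28741 = 19619.13215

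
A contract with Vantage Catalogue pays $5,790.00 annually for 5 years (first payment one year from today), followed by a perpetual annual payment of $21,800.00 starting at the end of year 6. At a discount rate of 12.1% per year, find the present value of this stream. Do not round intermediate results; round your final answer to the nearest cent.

$122595.51

PV of 5-year annuity: $5,790.00 × [1 − (1+0.121)^−5] / 0.121 = 20820.05183
Perpetuity value at year 5: $21,800.00 / 0.121 = 180165.28926
PV of perpetuity: 180165.28926 / (1+0.121)^5 = 101775.45680
Total PV = 20820.05183 + 101775.45680 = 122595.50863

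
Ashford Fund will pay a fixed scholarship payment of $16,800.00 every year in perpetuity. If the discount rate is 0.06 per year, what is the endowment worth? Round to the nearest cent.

Level perpetuity: PV = C / r = $16,800.00 / 0.06 = $280,000.00

$280000.00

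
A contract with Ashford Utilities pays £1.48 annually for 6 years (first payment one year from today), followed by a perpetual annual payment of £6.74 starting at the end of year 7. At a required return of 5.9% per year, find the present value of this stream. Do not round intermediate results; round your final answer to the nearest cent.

PV of 6-year annuity: £1.48 × [1 − (1+0.059)^−6] / 0.059 = 7.30056
Perpetuity value at year 6: £6.74 / 0.059 = 114.23729
PV of perpetuity: 114.23729 / (1+0.059)^6 = 80.99014
Total PV = 7.30056 + 80.99014 = 88.29070

£88.29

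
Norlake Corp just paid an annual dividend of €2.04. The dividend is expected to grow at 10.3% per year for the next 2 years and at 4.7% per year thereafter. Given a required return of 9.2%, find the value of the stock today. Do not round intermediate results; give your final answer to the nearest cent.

D_1 = 2.25012
D_2 = 2.48188
Terminal value at year 2: TV = D_2×(1+g_2)/(r−g_2) = 2.59853/0.045 = 57.74513
P_0 = D_1/(1+r)^1 + D_2/(1+r)^2 + TV/(1+r)^2
    = 2.06055 + 2.08131 + 48.42505 = 52.56691

€52.57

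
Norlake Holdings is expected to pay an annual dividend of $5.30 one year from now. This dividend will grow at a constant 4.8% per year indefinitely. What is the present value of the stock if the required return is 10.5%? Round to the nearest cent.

$92.98

Growing perpetuity: P = D₁ / (r − g) = $5.3000 / (0.105 − 0.048) = $92.98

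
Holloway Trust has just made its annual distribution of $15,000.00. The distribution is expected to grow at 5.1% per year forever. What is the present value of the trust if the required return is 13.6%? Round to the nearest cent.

$185470.59

D₁ = D₀ × (1 + g) = $15,000.00 × 1.051 = $15,765.0000
Growing perpetuity: P = D₁ / (r − g) = $15,765.0000 / (0.136 − 0.051) = $185,470.59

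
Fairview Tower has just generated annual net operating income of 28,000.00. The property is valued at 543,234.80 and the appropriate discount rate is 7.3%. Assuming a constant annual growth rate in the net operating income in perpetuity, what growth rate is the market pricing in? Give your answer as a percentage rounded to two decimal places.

P = D₀(1+g)/(r−g) ⇒ P(r−g) = D₀(1+g) ⇒ g(P+D₀) = P·r − D₀
g = (P·r − D₀)/(P + D₀) = (543,234.80×0.073 − 28,000.00) / (543,234.80 + 28,000.00) = 0.020405

2.04%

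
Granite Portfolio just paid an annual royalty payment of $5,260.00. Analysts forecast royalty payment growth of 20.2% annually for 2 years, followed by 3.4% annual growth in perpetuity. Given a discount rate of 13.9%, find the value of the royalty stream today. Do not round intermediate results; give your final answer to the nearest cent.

D_1 = 6322.52000
D_2 = 7599.66904
Terminal value at year 2: TV = D_2×(1+g_2)/(r−g_2) = 7858.05779/0.105 = 74838.64559
P_0 = D_1/(1+r)^1 + D_2/(1+r)^2 + TV/(1+r)^2
    = 5550.93942 + 5857.97119 + 57687.06865 = 69095.97926

$69095.98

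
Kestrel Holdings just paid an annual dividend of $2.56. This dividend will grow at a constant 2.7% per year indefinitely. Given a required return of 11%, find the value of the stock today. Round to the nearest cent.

$31.68

D₁ = D₀ × (1 + g) = $2.56 × 1.027 = $2.6291
Growing perpetuity: P = D₁ / (r − g) = $2.6291 / (0.11 − 0.027) = $31.68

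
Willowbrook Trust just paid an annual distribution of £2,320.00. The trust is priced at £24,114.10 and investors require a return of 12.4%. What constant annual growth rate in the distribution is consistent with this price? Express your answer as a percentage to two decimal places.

P = D₀(1+g)/(r−g) ⇒ P(r−g) = D₀(1+g) ⇒ g(P+D₀) = P·r − D₀
g = (P·r − D₀)/(P + D₀) = (£24,114.10×0.124 − £2,320.00) / (£24,114.10 + £2,320.00) = 0.025352

2.54%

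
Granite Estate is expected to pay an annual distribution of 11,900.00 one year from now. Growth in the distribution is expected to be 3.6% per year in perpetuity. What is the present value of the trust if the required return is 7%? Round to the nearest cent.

350000.00

Growing perpetuity: P = D₁ / (r − g) = 11,900.0000 / (0.07 − 0.036) = 350,000.00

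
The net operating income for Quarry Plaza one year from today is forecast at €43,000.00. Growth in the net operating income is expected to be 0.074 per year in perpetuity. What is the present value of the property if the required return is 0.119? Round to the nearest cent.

€955555.56

Growing perpetuity: P = D₁ / (r − g) = €43,000.0000 / (0.119 − 0.074) = €955,555.56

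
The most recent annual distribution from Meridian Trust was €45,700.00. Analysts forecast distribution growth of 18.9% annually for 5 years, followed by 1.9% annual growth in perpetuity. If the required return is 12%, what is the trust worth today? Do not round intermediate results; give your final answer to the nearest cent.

D_1 = 54337.30000
D_2 = 64607.04970
D_3 = 76817.78209
D_4 = 91336.34291
D_5 = 108598.91172
Terminal value at year 5: TV = D_5×(1+g_2)/(r−g_2) = 110662.29104/0.101 = 1095666.24793
P_0 = D_1/(1+r)^1 + D_2/(1+r)^2 + D_3/(1+r)^3 + D_4/(1+r)^4 + D_5/(1+r)^5 + TV/(1+r)^5
    = 48515.44643 + 51504.34447 + 54677.37997 + 58045.89713 + 61621.93901 + 621710.45398 = 896075.46100

€896075.46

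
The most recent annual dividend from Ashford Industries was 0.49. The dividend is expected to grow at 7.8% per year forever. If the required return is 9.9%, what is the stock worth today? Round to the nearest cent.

25.15

D₁ = D₀ × (1 + g) = 0.49 × 1.078 = 0.5282
Growing perpetuity: P = D₁ / (r − g) = 0.5282 / (0.099 − 0.078) = 25.15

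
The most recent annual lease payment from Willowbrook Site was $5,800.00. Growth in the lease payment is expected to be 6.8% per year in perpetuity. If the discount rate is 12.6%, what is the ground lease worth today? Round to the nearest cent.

$106800.00

D₁ = D₀ × (1 + g) = $5,800.00 × 1.068 = $6,194.4000
Growing perpetuity: P = D₁ / (r − g) = $6,194.4000 / (0.126 − 0.068) = $106,800.00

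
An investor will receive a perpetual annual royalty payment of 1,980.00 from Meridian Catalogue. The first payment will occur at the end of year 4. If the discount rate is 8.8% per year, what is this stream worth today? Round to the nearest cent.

17470.12

Value at end of year 3: C / r = 1,980.00 / 0.088 = 22,500.0000
Discount to today: PV = 22,500.0000 / (1 + 0.088)^3 = 22,500.0000 / 1.287913 = 17,470.12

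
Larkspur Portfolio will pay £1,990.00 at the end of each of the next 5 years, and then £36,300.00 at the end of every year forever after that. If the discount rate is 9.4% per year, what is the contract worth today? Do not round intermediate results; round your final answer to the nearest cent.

PV of 5-year annuity: £1,990.00 × [1 − (1+0.094)^−5] / 0.094 = 7660.73338
Perpetuity value at year 5: £36,300.00 / 0.094 = 386170.21277
PV of perpetuity: 386170.21277 / (1+0.094)^5 = 246429.19676
Total PV = 7660.73338 + 246429.19676 = 254089.93014

£254089.93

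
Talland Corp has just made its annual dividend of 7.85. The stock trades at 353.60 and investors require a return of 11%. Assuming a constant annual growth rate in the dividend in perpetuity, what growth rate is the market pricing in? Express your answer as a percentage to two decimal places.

8.59%

P = D₀(1+g)/(r−g) ⇒ P(r−g) = D₀(1+g) ⇒ g(P+D₀) = P·r − D₀
g = (P·r − D₀)/(P + D₀) = (353.60×0.11 − 7.85) / (353.60 + 7.85) = 0.085893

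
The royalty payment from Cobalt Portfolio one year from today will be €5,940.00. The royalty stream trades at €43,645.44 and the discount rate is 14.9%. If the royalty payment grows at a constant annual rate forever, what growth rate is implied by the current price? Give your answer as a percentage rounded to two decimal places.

P = D₁/(r−g) ⇒ g = r − D₁/P = 0.149 − €5,940.00/€43,645.44 = 0.012903

1.29%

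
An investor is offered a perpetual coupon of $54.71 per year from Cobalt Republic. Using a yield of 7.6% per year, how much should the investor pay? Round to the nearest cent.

Level perpetuity: PV = C / r = $54.71 / 0.076 = $719.87

$719.87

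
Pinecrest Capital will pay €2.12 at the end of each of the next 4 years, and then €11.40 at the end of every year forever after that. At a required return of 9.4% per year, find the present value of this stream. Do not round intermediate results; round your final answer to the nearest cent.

PV of 4-year annuity: €2.12 × [1 − (1+0.094)^−4] / 0.094 = 6.80833
Perpetuity value at year 4: €11.40 / 0.094 = 121.27660
PV of perpetuity: 121.27660 / (1+0.094)^4 = 84.66574
Total PV = 6.80833 + 84.66574 = 91.47407

€91.47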